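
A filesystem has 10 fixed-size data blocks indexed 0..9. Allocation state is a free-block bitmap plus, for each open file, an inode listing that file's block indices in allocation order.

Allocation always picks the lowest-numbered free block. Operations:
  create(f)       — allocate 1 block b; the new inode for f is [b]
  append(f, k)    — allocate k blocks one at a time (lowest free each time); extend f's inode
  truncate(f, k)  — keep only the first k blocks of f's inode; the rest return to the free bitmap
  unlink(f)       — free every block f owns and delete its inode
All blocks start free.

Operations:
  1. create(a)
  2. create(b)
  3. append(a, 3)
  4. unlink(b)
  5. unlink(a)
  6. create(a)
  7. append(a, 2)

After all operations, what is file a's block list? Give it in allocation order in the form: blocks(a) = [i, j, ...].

blocks(a) = [0, 1, 2]

  1. create(a)  ⇒  F.........  {a→[0]}
  2. create(b)  ⇒  FF........  {a→[0]; b→[1]}
  3. append(a, 3)  ⇒  FFFFF.....  {a→[0, 2, 3, 4]; b→[1]}
  4. unlink(b)  ⇒  F.FFF.....  {a→[0, 2, 3, 4]}
  5. unlink(a)  ⇒  ..........  {}
  6. create(a)  ⇒  F.........  {a→[0]}
  7. append(a, 2)  ⇒  FFF.......  {a→[0, 1, 2]}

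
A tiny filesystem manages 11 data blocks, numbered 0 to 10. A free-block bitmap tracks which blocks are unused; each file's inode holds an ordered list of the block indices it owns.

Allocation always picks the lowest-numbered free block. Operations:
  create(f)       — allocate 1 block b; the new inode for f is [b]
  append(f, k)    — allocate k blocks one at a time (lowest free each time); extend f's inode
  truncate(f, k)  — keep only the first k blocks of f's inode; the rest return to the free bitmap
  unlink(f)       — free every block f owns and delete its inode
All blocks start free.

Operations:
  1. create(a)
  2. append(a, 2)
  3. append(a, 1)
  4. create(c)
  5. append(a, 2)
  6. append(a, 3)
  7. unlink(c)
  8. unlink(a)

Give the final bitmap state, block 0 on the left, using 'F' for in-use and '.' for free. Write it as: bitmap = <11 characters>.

create(a): bitmap=F.......... | a=[0]
append(a, 2): bitmap=FFF........ | a=[0, 1, 2]
append(a, 1): bitmap=FFFF....... | a=[0, 1, 2, 3]
create(c): bitmap=FFFFF...... | a=[0, 1, 2, 3] c=[4]
append(a, 2): bitmap=FFFFFFF.... | a=[0, 1, 2, 3, 5, 6] c=[4]
append(a, 3): bitmap=FFFFFFFFFF. | a=[0, 1, 2, 3, 5, 6, 7, 8, 9] c=[4]
unlink(c): bitmap=FFFF.FFFFF. | a=[0, 1, 2, 3, 5, 6, 7, 8, 9]
unlink(a): bitmap=........... | 

bitmap = ...........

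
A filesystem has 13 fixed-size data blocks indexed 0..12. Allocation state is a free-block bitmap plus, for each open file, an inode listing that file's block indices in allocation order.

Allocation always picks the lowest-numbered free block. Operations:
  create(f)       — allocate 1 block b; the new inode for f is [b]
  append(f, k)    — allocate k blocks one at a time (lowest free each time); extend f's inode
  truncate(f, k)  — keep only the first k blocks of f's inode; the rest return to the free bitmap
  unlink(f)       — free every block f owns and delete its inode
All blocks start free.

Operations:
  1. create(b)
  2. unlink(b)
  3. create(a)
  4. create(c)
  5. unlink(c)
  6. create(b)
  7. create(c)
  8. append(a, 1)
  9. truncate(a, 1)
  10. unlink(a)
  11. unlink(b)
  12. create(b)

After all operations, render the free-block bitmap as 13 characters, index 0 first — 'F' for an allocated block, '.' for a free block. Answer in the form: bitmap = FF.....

bitmap = F.F..........

[1] create(b) — b=0 (map F............)
[2] unlink(b) —  (map .............)
[3] create(a) — a=0 (map F............)
[4] create(c) — a=0 c=1 (map FF...........)
[5] unlink(c) — a=0 (map F............)
[6] create(b) — a=0 b=1 (map FF...........)
[7] create(c) — a=0 b=1 c=2 (map FFF..........)
[8] append(a, 1) — a=0,3 b=1 c=2 (map FFFF.........)
[9] truncate(a, 1) — a=0 b=1 c=2 (map FFF..........)
[10] unlink(a) — b=1 c=2 (map .FF..........)
[11] unlink(b) — c=2 (map ..F..........)
[12] create(b) — b=0 c=2 (map F.F..........)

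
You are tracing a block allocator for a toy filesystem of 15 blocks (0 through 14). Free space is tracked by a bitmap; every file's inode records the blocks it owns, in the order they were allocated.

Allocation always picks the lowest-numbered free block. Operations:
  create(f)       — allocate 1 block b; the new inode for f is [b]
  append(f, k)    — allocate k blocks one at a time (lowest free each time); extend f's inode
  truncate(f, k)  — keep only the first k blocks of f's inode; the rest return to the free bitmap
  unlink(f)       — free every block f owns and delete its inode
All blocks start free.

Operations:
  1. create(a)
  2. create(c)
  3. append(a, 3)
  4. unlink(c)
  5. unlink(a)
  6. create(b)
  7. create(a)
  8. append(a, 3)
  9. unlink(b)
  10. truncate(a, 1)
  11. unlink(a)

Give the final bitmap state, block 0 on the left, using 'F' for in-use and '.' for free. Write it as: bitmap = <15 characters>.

  1. create(a)  ⇒  F..............  {a→[0]}
  2. create(c)  ⇒  FF.............  {a→[0]; c→[1]}
  3. append(a, 3)  ⇒  FFFFF..........  {a→[0, 2, 3, 4]; c→[1]}
  4. unlink(c)  ⇒  F.FFF..........  {a→[0, 2, 3, 4]}
  5. unlink(a)  ⇒  ...............  {}
  6. create(b)  ⇒  F..............  {b→[0]}
  7. create(a)  ⇒  FF.............  {a→[1]; b→[0]}
  8. append(a, 3)  ⇒  FFFFF..........  {a→[1, 2, 3, 4]; b→[0]}
  9. unlink(b)  ⇒  .FFFF..........  {a→[1, 2, 3, 4]}
  10. truncate(a, 1)  ⇒  .F.............  {a→[1]}
  11. unlink(a)  ⇒  ...............  {}

bitmap = ...............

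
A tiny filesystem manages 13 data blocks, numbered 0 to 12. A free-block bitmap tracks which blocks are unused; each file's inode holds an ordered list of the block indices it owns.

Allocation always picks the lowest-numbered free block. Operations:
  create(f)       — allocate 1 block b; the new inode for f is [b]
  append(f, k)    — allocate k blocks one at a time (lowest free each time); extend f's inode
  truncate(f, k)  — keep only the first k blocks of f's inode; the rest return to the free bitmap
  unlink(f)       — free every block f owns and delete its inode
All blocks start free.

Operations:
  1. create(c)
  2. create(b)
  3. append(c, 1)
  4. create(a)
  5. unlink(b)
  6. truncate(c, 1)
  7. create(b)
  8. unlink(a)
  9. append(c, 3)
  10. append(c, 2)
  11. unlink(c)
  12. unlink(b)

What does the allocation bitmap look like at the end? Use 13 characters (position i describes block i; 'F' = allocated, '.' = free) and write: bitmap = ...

bitmap = .............

[1] create(c) — c=0 (map F............)
[2] create(b) — b=1 c=0 (map FF...........)
[3] append(c, 1) — b=1 c=0,2 (map FFF..........)
[4] create(a) — a=3 b=1 c=0,2 (map FFFF.........)
[5] unlink(b) — a=3 c=0,2 (map F.FF.........)
[6] truncate(c, 1) — a=3 c=0 (map F..F.........)
[7] create(b) — a=3 b=1 c=0 (map FF.F.........)
[8] unlink(a) — b=1 c=0 (map FF...........)
[9] append(c, 3) — b=1 c=0,2,3,4 (map FFFFF........)
[10] append(c, 2) — b=1 c=0,2,3,4,5,6 (map FFFFFFF......)
[11] unlink(c) — b=1 (map .F...........)
[12] unlink(b) —  (map .............)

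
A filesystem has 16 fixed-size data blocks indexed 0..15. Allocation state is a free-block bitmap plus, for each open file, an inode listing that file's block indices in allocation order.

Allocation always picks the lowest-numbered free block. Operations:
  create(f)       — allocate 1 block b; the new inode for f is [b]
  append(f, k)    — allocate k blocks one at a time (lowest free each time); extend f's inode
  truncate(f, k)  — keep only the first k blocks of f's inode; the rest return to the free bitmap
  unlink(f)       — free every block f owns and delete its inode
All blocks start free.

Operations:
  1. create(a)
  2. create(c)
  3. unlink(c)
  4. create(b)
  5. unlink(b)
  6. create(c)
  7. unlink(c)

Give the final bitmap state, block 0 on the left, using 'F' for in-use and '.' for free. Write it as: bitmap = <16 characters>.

bitmap = F...............

[1] create(a) — a=0 (map F...............)
[2] create(c) — a=0 c=1 (map FF..............)
[3] unlink(c) — a=0 (map F...............)
[4] create(b) — a=0 b=1 (map FF..............)
[5] unlink(b) — a=0 (map F...............)
[6] create(c) — a=0 c=1 (map FF..............)
[7] unlink(c) — a=0 (map F...............)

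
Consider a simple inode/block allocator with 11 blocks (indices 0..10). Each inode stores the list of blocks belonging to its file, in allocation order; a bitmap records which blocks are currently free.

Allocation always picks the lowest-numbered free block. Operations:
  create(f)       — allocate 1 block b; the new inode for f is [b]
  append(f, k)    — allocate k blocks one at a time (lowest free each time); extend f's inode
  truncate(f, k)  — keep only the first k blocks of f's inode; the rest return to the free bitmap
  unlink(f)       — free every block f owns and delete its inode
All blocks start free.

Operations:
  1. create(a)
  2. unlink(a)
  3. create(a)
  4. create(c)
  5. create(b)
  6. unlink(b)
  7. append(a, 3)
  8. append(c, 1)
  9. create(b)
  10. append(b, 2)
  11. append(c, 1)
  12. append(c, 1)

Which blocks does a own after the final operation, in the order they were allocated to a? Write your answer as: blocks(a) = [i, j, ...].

blocks(a) = [0, 2, 3, 4]

[1] create(a) — a=0 (map F..........)
[2] unlink(a) —  (map ...........)
[3] create(a) — a=0 (map F..........)
[4] create(c) — a=0 c=1 (map FF.........)
[5] create(b) — a=0 b=2 c=1 (map FFF........)
[6] unlink(b) — a=0 c=1 (map FF.........)
[7] append(a, 3) — a=0,2,3,4 c=1 (map FFFFF......)
[8] append(c, 1) — a=0,2,3,4 c=1,5 (map FFFFFF.....)
[9] create(b) — a=0,2,3,4 b=6 c=1,5 (map FFFFFFF....)
[10] append(b, 2) — a=0,2,3,4 b=6,7,8 c=1,5 (map FFFFFFFFF..)
[11] append(c, 1) — a=0,2,3,4 b=6,7,8 c=1,5,9 (map FFFFFFFFFF.)
[12] append(c, 1) — a=0,2,3,4 b=6,7,8 c=1,5,9,10 (map FFFFFFFFFFF)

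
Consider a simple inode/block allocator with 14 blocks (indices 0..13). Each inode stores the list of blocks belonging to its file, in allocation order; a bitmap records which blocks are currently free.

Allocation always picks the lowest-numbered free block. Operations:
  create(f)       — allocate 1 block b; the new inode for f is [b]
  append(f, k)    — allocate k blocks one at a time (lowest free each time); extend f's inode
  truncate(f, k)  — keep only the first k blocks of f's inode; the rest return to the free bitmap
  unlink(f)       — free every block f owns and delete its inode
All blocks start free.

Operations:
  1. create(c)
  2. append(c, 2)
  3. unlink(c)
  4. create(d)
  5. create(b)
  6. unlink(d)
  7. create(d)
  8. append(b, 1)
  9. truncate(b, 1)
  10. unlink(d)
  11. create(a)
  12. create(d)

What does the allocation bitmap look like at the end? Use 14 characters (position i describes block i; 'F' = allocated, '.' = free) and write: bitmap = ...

bitmap = FFF...........

[1] create(c) — c=0 (map F.............)
[2] append(c, 2) — c=0,1,2 (map FFF...........)
[3] unlink(c) —  (map ..............)
[4] create(d) — d=0 (map F.............)
[5] create(b) — b=1 d=0 (map FF............)
[6] unlink(d) — b=1 (map .F............)
[7] create(d) — b=1 d=0 (map FF............)
[8] append(b, 1) — b=1,2 d=0 (map FFF...........)
[9] truncate(b, 1) — b=1 d=0 (map FF............)
[10] unlink(d) — b=1 (map .F............)
[11] create(a) — a=0 b=1 (map FF............)
[12] create(d) — a=0 b=1 d=2 (map FFF...........)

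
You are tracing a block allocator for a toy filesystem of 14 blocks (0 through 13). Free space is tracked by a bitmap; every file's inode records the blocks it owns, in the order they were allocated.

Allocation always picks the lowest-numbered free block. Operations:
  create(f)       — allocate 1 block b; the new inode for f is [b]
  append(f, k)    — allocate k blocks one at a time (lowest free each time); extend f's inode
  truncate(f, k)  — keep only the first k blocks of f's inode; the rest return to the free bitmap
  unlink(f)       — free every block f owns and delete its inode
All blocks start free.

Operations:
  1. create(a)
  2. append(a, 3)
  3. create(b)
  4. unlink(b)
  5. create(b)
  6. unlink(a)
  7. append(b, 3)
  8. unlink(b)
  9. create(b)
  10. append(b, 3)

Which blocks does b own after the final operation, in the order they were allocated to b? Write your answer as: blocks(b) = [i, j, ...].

create(a): bitmap=F............. | a=[0]
append(a, 3): bitmap=FFFF.......... | a=[0, 1, 2, 3]
create(b): bitmap=FFFFF......... | a=[0, 1, 2, 3] b=[4]
unlink(b): bitmap=FFFF.......... | a=[0, 1, 2, 3]
create(b): bitmap=FFFFF......... | a=[0, 1, 2, 3] b=[4]
unlink(a): bitmap=....F......... | b=[4]
append(b, 3): bitmap=FFF.F......... | b=[4, 0, 1, 2]
unlink(b): bitmap=.............. | 
create(b): bitmap=F............. | b=[0]
append(b, 3): bitmap=FFFF.......... | b=[0, 1, 2, 3]

blocks(b) = [0, 1, 2, 3]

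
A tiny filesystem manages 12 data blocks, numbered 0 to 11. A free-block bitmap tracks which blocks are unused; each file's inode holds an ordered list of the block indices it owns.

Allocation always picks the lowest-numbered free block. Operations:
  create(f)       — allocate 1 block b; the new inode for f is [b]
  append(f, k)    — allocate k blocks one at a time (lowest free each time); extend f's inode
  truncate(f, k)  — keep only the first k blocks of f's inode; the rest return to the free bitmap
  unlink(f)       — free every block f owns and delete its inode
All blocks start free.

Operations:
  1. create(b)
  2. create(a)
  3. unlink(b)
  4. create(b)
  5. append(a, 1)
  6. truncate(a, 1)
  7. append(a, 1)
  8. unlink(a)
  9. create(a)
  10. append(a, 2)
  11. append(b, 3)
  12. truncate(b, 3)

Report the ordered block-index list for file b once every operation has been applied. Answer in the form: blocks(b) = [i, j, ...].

blocks(b) = [0, 4, 5]

after create(b) → b:[0]  free=[F...........]
after create(a) → a:[1], b:[0]  free=[FF..........]
after unlink(b) → a:[1]  free=[.F..........]
after create(b) → a:[1], b:[0]  free=[FF..........]
after append(a, 1) → a:[1, 2], b:[0]  free=[FFF.........]
after truncate(a, 1) → a:[1], b:[0]  free=[FF..........]
after append(a, 1) → a:[1, 2], b:[0]  free=[FFF.........]
after unlink(a) → b:[0]  free=[F...........]
after create(a) → a:[1], b:[0]  free=[FF..........]
after append(a, 2) → a:[1, 2, 3], b:[0]  free=[FFFF........]
after append(b, 3) → a:[1, 2, 3], b:[0, 4, 5, 6]  free=[FFFFFFF.....]
after truncate(b, 3) → a:[1, 2, 3], b:[0, 4, 5]  free=[FFFFFF......]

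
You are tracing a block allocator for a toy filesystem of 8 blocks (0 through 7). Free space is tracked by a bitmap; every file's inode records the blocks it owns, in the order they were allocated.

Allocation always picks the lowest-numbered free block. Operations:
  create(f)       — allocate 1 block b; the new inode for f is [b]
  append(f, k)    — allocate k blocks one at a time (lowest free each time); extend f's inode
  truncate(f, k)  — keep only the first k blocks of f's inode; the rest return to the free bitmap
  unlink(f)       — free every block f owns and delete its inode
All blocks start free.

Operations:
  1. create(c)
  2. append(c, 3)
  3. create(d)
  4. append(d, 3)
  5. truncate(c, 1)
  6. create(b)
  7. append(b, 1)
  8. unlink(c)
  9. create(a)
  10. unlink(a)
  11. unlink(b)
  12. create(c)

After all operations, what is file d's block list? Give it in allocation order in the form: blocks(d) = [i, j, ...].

after create(c) → c:[0]  free=[F.......]
after append(c, 3) → c:[0, 1, 2, 3]  free=[FFFF....]
after create(d) → c:[0, 1, 2, 3], d:[4]  free=[FFFFF...]
after append(d, 3) → c:[0, 1, 2, 3], d:[4, 5, 6, 7]  free=[FFFFFFFF]
after truncate(c, 1) → c:[0], d:[4, 5, 6, 7]  free=[F...FFFF]
after create(b) → b:[1], c:[0], d:[4, 5, 6, 7]  free=[FF..FFFF]
after append(b, 1) → b:[1, 2], c:[0], d:[4, 5, 6, 7]  free=[FFF.FFFF]
after unlink(c) → b:[1, 2], d:[4, 5, 6, 7]  free=[.FF.FFFF]
after create(a) → a:[0], b:[1, 2], d:[4, 5, 6, 7]  free=[FFF.FFFF]
after unlink(a) → b:[1, 2], d:[4, 5, 6, 7]  free=[.FF.FFFF]
after unlink(b) → d:[4, 5, 6, 7]  free=[....FFFF]
after create(c) → c:[0], d:[4, 5, 6, 7]  free=[F...FFFF]

blocks(d) = [4, 5, 6, 7]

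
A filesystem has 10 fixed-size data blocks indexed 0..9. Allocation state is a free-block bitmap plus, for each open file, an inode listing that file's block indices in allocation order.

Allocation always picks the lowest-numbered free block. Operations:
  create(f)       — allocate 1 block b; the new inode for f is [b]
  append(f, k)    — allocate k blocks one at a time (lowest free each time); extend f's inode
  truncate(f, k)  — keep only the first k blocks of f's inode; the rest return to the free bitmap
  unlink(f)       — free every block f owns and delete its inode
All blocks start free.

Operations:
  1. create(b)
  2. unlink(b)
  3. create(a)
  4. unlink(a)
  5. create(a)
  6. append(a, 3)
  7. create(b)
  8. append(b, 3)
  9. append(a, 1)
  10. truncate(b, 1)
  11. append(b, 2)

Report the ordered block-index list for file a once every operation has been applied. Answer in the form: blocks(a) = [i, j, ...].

after create(b) → b:[0]  free=[F.........]
after unlink(b) →   free=[..........]
after create(a) → a:[0]  free=[F.........]
after unlink(a) →   free=[..........]
after create(a) → a:[0]  free=[F.........]
after append(a, 3) → a:[0, 1, 2, 3]  free=[FFFF......]
after create(b) → a:[0, 1, 2, 3], b:[4]  free=[FFFFF.....]
after append(b, 3) → a:[0, 1, 2, 3], b:[4, 5, 6, 7]  free=[FFFFFFFF..]
after append(a, 1) → a:[0, 1, 2, 3, 8], b:[4, 5, 6, 7]  free=[FFFFFFFFF.]
after truncate(b, 1) → a:[0, 1, 2, 3, 8], b:[4]  free=[FFFFF...F.]
after append(b, 2) → a:[0, 1, 2, 3, 8], b:[4, 5, 6]  free=[FFFFFFF.F.]

blocks(a) = [0, 1, 2, 3, 8]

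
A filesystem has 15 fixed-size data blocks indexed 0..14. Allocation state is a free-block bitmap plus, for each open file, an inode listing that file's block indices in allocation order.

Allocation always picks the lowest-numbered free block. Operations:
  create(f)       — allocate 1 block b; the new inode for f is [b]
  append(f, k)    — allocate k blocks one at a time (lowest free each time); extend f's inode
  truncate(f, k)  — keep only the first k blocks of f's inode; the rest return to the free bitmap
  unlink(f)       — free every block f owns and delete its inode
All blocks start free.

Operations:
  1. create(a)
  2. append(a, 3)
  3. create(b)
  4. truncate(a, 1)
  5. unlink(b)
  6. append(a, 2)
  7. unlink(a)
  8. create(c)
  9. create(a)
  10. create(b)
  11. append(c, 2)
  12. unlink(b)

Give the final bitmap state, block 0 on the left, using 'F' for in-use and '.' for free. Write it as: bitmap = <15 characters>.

after create(a) → a:[0]  free=[F..............]
after append(a, 3) → a:[0, 1, 2, 3]  free=[FFFF...........]
after create(b) → a:[0, 1, 2, 3], b:[4]  free=[FFFFF..........]
after truncate(a, 1) → a:[0], b:[4]  free=[F...F..........]
after unlink(b) → a:[0]  free=[F..............]
after append(a, 2) → a:[0, 1, 2]  free=[FFF............]
after unlink(a) →   free=[...............]
after create(c) → c:[0]  free=[F..............]
after create(a) → a:[1], c:[0]  free=[FF.............]
after create(b) → a:[1], b:[2], c:[0]  free=[FFF............]
after append(c, 2) → a:[1], b:[2], c:[0, 3, 4]  free=[FFFFF..........]
after unlink(b) → a:[1], c:[0, 3, 4]  free=[FF.FF..........]

bitmap = FF.FF..........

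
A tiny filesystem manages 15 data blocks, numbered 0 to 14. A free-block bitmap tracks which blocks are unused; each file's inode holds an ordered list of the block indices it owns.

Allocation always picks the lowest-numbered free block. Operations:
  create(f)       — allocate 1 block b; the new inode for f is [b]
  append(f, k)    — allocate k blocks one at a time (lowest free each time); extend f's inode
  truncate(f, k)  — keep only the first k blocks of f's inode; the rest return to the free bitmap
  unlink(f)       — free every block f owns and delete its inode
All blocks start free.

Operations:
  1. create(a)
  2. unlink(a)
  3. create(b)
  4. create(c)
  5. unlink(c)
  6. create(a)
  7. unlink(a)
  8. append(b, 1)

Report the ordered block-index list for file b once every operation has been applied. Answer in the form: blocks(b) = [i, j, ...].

blocks(b) = [0, 1]

create(a): bitmap=F.............. | a=[0]
unlink(a): bitmap=............... | 
create(b): bitmap=F.............. | b=[0]
create(c): bitmap=FF............. | b=[0] c=[1]
unlink(c): bitmap=F.............. | b=[0]
create(a): bitmap=FF............. | a=[1] b=[0]
unlink(a): bitmap=F.............. | b=[0]
append(b, 1): bitmap=FF............. | b=[0, 1]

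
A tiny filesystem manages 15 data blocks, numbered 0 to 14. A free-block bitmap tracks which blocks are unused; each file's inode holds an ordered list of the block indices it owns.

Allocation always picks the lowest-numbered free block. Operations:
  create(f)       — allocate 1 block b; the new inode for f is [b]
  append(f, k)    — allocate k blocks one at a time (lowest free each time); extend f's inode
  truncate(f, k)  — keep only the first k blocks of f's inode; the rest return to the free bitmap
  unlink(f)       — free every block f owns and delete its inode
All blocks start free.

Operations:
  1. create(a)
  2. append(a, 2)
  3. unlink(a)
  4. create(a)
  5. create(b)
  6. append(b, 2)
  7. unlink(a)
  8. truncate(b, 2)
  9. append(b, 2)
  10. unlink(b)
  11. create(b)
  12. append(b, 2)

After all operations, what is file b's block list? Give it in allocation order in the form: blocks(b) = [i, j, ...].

after create(a) → a:[0]  free=[F..............]
after append(a, 2) → a:[0, 1, 2]  free=[FFF............]
after unlink(a) →   free=[...............]
after create(a) → a:[0]  free=[F..............]
after create(b) → a:[0], b:[1]  free=[FF.............]
after append(b, 2) → a:[0], b:[1, 2, 3]  free=[FFFF...........]
after unlink(a) → b:[1, 2, 3]  free=[.FFF...........]
after truncate(b, 2) → b:[1, 2]  free=[.FF............]
after append(b, 2) → b:[1, 2, 0, 3]  free=[FFFF...........]
after unlink(b) →   free=[...............]
after create(b) → b:[0]  free=[F..............]
after append(b, 2) → b:[0, 1, 2]  free=[FFF............]

blocks(b) = [0, 1, 2]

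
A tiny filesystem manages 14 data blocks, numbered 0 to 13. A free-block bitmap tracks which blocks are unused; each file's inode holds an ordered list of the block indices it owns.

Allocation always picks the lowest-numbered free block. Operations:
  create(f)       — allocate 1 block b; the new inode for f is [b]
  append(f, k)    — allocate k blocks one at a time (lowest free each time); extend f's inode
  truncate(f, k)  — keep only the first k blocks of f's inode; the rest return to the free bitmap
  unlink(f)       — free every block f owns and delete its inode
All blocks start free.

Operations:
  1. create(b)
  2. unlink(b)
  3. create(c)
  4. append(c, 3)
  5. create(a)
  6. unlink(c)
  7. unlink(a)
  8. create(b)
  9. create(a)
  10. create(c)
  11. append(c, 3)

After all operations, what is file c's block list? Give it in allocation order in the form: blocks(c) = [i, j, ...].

blocks(c) = [2, 3, 4, 5]

after create(b) → b:[0]  free=[F.............]
after unlink(b) →   free=[..............]
after create(c) → c:[0]  free=[F.............]
after append(c, 3) → c:[0, 1, 2, 3]  free=[FFFF..........]
after create(a) → a:[4], c:[0, 1, 2, 3]  free=[FFFFF.........]
after unlink(c) → a:[4]  free=[....F.........]
after unlink(a) →   free=[..............]
after create(b) → b:[0]  free=[F.............]
after create(a) → a:[1], b:[0]  free=[FF............]
after create(c) → a:[1], b:[0], c:[2]  free=[FFF...........]
after append(c, 3) → a:[1], b:[0], c:[2, 3, 4, 5]  free=[FFFFFF........]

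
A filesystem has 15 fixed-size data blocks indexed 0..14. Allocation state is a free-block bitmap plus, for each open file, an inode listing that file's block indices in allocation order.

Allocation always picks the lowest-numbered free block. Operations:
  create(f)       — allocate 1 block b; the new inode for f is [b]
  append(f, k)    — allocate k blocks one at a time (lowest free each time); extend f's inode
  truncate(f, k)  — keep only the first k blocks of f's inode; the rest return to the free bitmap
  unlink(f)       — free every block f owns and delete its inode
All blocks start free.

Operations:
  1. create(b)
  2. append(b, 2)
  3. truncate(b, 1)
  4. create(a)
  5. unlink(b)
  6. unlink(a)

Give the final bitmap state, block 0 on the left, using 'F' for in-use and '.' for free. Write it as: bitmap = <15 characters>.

create(b): bitmap=F.............. | b=[0]
append(b, 2): bitmap=FFF............ | b=[0, 1, 2]
truncate(b, 1): bitmap=F.............. | b=[0]
create(a): bitmap=FF............. | a=[1] b=[0]
unlink(b): bitmap=.F............. | a=[1]
unlink(a): bitmap=............... | 

bitmap = ...............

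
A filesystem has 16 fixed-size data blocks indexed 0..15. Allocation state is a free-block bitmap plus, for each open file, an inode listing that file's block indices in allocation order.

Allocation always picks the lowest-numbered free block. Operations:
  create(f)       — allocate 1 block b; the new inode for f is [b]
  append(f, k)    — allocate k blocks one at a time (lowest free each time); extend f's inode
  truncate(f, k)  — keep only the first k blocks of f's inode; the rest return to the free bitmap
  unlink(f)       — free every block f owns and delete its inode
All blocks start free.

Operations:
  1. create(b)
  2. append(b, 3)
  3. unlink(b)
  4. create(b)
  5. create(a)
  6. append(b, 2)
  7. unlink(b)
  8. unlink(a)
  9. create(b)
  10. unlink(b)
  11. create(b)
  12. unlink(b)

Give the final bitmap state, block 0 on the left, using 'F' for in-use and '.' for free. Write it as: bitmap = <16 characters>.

after create(b) → b:[0]  free=[F...............]
after append(b, 3) → b:[0, 1, 2, 3]  free=[FFFF............]
after unlink(b) →   free=[................]
after create(b) → b:[0]  free=[F...............]
after create(a) → a:[1], b:[0]  free=[FF..............]
after append(b, 2) → a:[1], b:[0, 2, 3]  free=[FFFF............]
after unlink(b) → a:[1]  free=[.F..............]
after unlink(a) →   free=[................]
after create(b) → b:[0]  free=[F...............]
after unlink(b) →   free=[................]
after create(b) → b:[0]  free=[F...............]
after unlink(b) →   free=[................]

bitmap = ................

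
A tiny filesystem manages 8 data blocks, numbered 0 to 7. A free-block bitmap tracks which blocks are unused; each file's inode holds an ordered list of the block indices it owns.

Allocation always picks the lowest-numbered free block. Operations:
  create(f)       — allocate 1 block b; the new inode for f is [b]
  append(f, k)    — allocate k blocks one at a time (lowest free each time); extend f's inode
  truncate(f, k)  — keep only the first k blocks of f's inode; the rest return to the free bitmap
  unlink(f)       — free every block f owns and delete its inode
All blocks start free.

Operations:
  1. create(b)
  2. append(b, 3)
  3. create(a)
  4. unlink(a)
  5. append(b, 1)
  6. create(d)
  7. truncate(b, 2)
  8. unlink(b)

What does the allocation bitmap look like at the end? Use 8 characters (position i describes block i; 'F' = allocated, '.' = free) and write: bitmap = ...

create(b): bitmap=F....... | b=[0]
append(b, 3): bitmap=FFFF.... | b=[0, 1, 2, 3]
create(a): bitmap=FFFFF... | a=[4] b=[0, 1, 2, 3]
unlink(a): bitmap=FFFF.... | b=[0, 1, 2, 3]
append(b, 1): bitmap=FFFFF... | b=[0, 1, 2, 3, 4]
create(d): bitmap=FFFFFF.. | b=[0, 1, 2, 3, 4] d=[5]
truncate(b, 2): bitmap=FF...F.. | b=[0, 1] d=[5]
unlink(b): bitmap=.....F.. | d=[5]

bitmap = .....F..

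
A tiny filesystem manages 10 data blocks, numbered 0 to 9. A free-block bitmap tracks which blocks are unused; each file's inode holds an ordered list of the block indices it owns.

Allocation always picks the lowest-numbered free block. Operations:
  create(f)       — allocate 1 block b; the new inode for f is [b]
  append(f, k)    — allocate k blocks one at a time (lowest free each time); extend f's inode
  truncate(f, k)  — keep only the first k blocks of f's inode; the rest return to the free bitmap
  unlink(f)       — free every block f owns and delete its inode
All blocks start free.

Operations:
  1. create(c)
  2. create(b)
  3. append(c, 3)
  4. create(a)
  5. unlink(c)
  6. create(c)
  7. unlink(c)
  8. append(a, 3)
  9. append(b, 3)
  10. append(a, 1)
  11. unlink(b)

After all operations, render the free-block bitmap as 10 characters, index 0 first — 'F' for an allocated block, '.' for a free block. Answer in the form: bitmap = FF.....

bitmap = F.FF.F..F.

  1. create(c)  ⇒  F.........  {c→[0]}
  2. create(b)  ⇒  FF........  {b→[1]; c→[0]}
  3. append(c, 3)  ⇒  FFFFF.....  {b→[1]; c→[0, 2, 3, 4]}
  4. create(a)  ⇒  FFFFFF....  {a→[5]; b→[1]; c→[0, 2, 3, 4]}
  5. unlink(c)  ⇒  .F...F....  {a→[5]; b→[1]}
  6. create(c)  ⇒  FF...F....  {a→[5]; b→[1]; c→[0]}
  7. unlink(c)  ⇒  .F...F....  {a→[5]; b→[1]}
  8. append(a, 3)  ⇒  FFFF.F....  {a→[5, 0, 2, 3]; b→[1]}
  9. append(b, 3)  ⇒  FFFFFFFF..  {a→[5, 0, 2, 3]; b→[1, 4, 6, 7]}
  10. append(a, 1)  ⇒  FFFFFFFFF.  {a→[5, 0, 2, 3, 8]; b→[1, 4, 6, 7]}
  11. unlink(b)  ⇒  F.FF.F..F.  {a→[5, 0, 2, 3, 8]}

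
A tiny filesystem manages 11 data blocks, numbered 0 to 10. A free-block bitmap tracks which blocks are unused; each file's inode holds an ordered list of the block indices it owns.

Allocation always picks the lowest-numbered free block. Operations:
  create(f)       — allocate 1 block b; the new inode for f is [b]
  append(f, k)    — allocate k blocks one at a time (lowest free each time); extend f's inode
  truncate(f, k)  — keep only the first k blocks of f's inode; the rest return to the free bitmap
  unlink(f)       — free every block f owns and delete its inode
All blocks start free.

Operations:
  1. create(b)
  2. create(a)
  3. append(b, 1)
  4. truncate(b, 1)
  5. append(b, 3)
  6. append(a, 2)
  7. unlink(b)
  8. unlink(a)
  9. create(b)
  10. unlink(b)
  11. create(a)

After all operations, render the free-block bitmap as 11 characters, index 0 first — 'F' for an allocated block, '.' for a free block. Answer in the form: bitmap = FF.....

bitmap = F..........

  1. create(b)  ⇒  F..........  {b→[0]}
  2. create(a)  ⇒  FF.........  {a→[1]; b→[0]}
  3. append(b, 1)  ⇒  FFF........  {a→[1]; b→[0, 2]}
  4. truncate(b, 1)  ⇒  FF.........  {a→[1]; b→[0]}
  5. append(b, 3)  ⇒  FFFFF......  {a→[1]; b→[0, 2, 3, 4]}
  6. append(a, 2)  ⇒  FFFFFFF....  {a→[1, 5, 6]; b→[0, 2, 3, 4]}
  7. unlink(b)  ⇒  .F...FF....  {a→[1, 5, 6]}
  8. unlink(a)  ⇒  ...........  {}
  9. create(b)  ⇒  F..........  {b→[0]}
  10. unlink(b)  ⇒  ...........  {}
  11. create(a)  ⇒  F..........  {a→[0]}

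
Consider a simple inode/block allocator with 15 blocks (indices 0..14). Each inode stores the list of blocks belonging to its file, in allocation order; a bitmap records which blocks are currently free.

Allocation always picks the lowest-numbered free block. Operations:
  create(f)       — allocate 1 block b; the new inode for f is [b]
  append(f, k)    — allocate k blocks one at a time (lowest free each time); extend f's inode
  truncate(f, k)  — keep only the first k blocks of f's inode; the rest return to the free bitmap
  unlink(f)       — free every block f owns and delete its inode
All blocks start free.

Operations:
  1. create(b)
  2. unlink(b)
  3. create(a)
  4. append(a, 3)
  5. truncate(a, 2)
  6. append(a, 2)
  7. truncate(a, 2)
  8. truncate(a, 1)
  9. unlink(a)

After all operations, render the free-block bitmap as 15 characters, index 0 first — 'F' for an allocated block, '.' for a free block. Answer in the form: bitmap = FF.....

bitmap = ...............

create(b): bitmap=F.............. | b=[0]
unlink(b): bitmap=............... | 
create(a): bitmap=F.............. | a=[0]
append(a, 3): bitmap=FFFF........... | a=[0, 1, 2, 3]
truncate(a, 2): bitmap=FF............. | a=[0, 1]
append(a, 2): bitmap=FFFF........... | a=[0, 1, 2, 3]
truncate(a, 2): bitmap=FF............. | a=[0, 1]
truncate(a, 1): bitmap=F.............. | a=[0]
unlink(a): bitmap=............... | 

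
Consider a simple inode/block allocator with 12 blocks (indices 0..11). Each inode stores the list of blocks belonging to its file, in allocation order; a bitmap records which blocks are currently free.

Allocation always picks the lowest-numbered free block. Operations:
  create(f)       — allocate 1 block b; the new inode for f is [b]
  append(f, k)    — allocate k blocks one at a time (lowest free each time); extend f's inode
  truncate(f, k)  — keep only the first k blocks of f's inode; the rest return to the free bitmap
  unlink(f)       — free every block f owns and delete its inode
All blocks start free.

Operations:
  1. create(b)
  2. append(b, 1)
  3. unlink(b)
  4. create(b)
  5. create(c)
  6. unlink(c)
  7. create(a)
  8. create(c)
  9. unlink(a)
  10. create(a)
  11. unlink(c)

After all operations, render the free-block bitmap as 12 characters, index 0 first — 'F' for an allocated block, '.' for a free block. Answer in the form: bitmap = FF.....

after create(b) → b:[0]  free=[F...........]
after append(b, 1) → b:[0, 1]  free=[FF..........]
after unlink(b) →   free=[............]
after create(b) → b:[0]  free=[F...........]
after create(c) → b:[0], c:[1]  free=[FF..........]
after unlink(c) → b:[0]  free=[F...........]
after create(a) → a:[1], b:[0]  free=[FF..........]
after create(c) → a:[1], b:[0], c:[2]  free=[FFF.........]
after unlink(a) → b:[0], c:[2]  free=[F.F.........]
after create(a) → a:[1], b:[0], c:[2]  free=[FFF.........]
after unlink(c) → a:[1], b:[0]  free=[FF..........]

bitmap = FF..........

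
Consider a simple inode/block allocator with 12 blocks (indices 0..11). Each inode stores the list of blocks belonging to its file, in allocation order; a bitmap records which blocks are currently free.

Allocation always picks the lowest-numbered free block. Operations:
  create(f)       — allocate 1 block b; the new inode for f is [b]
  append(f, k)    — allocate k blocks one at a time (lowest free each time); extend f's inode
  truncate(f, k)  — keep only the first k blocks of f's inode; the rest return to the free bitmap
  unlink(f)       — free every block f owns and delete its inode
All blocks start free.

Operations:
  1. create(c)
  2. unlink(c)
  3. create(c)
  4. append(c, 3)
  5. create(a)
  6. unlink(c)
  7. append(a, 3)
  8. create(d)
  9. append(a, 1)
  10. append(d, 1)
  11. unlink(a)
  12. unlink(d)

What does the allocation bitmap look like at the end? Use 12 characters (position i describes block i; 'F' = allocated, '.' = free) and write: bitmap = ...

after create(c) → c:[0]  free=[F...........]
after unlink(c) →   free=[............]
after create(c) → c:[0]  free=[F...........]
after append(c, 3) → c:[0, 1, 2, 3]  free=[FFFF........]
after create(a) → a:[4], c:[0, 1, 2, 3]  free=[FFFFF.......]
after unlink(c) → a:[4]  free=[....F.......]
after append(a, 3) → a:[4, 0, 1, 2]  free=[FFF.F.......]
after create(d) → a:[4, 0, 1, 2], d:[3]  free=[FFFFF.......]
after append(a, 1) → a:[4, 0, 1, 2, 5], d:[3]  free=[FFFFFF......]
after append(d, 1) → a:[4, 0, 1, 2, 5], d:[3, 6]  free=[FFFFFFF.....]
after unlink(a) → d:[3, 6]  free=[...F..F.....]
after unlink(d) →   free=[............]

bitmap = ............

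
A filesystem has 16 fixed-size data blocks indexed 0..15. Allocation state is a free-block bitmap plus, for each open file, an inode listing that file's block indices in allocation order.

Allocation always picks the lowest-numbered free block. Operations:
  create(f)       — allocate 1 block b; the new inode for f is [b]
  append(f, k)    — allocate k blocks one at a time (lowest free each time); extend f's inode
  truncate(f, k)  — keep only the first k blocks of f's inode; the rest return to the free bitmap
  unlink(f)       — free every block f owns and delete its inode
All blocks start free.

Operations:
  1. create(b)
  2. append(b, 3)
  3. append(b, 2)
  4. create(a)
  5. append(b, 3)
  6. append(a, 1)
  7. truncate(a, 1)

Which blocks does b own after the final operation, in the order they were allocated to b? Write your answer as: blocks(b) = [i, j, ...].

blocks(b) = [0, 1, 2, 3, 4, 5, 7, 8, 9]

after create(b) → b:[0]  free=[F...............]
after append(b, 3) → b:[0, 1, 2, 3]  free=[FFFF............]
after append(b, 2) → b:[0, 1, 2, 3, 4, 5]  free=[FFFFFF..........]
after create(a) → a:[6], b:[0, 1, 2, 3, 4, 5]  free=[FFFFFFF.........]
after append(b, 3) → a:[6], b:[0, 1, 2, 3, 4, 5, 7, 8, 9]  free=[FFFFFFFFFF......]
after append(a, 1) → a:[6, 10], b:[0, 1, 2, 3, 4, 5, 7, 8, 9]  free=[FFFFFFFFFFF.....]
after truncate(a, 1) → a:[6], b:[0, 1, 2, 3, 4, 5, 7, 8, 9]  free=[FFFFFFFFFF......]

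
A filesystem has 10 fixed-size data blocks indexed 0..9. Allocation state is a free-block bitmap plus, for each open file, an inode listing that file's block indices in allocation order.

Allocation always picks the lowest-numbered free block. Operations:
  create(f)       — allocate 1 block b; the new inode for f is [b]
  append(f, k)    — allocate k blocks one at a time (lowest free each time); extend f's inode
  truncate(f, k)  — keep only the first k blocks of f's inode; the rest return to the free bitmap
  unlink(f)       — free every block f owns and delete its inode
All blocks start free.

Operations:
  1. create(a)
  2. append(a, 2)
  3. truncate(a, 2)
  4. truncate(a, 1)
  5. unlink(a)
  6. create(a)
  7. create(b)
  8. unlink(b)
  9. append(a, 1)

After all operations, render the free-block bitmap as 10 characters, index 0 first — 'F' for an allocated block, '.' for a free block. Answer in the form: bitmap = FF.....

bitmap = FF........

  1. create(a)  ⇒  F.........  {a→[0]}
  2. append(a, 2)  ⇒  FFF.......  {a→[0, 1, 2]}
  3. truncate(a, 2)  ⇒  FF........  {a→[0, 1]}
  4. truncate(a, 1)  ⇒  F.........  {a→[0]}
  5. unlink(a)  ⇒  ..........  {}
  6. create(a)  ⇒  F.........  {a→[0]}
  7. create(b)  ⇒  FF........  {a→[0]; b→[1]}
  8. unlink(b)  ⇒  F.........  {a→[0]}
  9. append(a, 1)  ⇒  FF........  {a→[0, 1]}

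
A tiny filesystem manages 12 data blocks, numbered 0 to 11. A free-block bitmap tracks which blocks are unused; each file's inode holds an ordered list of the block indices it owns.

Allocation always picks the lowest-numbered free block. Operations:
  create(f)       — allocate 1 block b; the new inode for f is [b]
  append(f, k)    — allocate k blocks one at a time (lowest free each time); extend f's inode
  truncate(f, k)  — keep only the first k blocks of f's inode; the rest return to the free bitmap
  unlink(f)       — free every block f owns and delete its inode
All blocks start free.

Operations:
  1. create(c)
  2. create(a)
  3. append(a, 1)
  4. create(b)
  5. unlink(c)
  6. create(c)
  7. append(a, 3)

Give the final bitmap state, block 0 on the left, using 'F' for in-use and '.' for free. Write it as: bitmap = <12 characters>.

[1] create(c) — c=0 (map F...........)
[2] create(a) — a=1 c=0 (map FF..........)
[3] append(a, 1) — a=1,2 c=0 (map FFF.........)
[4] create(b) — a=1,2 b=3 c=0 (map FFFF........)
[5] unlink(c) — a=1,2 b=3 (map .FFF........)
[6] create(c) — a=1,2 b=3 c=0 (map FFFF........)
[7] append(a, 3) — a=1,2,4,5,6 b=3 c=0 (map FFFFFFF.....)

bitmap = FFFFFFF.....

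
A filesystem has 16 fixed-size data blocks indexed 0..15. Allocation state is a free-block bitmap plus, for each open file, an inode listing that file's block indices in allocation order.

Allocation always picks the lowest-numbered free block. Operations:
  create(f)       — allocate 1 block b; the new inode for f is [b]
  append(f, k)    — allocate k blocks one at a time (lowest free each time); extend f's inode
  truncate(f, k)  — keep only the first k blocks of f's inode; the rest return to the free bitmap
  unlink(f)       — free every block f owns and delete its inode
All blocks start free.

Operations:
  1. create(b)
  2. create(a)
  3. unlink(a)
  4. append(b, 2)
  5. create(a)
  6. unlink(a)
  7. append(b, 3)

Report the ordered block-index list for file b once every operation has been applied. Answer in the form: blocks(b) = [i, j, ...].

blocks(b) = [0, 1, 2, 3, 4, 5]

after create(b) → b:[0]  free=[F...............]
after create(a) → a:[1], b:[0]  free=[FF..............]
after unlink(a) → b:[0]  free=[F...............]
after append(b, 2) → b:[0, 1, 2]  free=[FFF.............]
after create(a) → a:[3], b:[0, 1, 2]  free=[FFFF............]
after unlink(a) → b:[0, 1, 2]  free=[FFF.............]
after append(b, 3) → b:[0, 1, 2, 3, 4, 5]  free=[FFFFFF..........]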